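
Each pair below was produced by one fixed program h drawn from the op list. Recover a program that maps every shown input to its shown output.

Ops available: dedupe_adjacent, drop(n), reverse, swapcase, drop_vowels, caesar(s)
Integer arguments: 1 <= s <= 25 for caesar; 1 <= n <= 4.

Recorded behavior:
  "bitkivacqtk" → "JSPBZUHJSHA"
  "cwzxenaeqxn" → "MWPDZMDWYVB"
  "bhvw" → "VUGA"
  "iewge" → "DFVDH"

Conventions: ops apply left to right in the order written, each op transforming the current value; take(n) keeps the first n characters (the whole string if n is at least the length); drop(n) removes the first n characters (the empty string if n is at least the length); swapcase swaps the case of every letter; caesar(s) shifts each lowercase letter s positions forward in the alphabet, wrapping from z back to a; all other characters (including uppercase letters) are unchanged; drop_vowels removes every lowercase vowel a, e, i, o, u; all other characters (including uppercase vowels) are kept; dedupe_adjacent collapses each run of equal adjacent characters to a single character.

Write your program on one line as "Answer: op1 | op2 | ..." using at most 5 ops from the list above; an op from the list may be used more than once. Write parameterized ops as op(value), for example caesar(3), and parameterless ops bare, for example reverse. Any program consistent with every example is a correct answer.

caesar(10) | caesar(15) | swapcase | reverse

Check, running the answer program on each example:
  "bitkivacqtk" -> "lsdusfkmadu" -> "ahsjhuzbpsj" -> "AHSJHUZBPSJ" -> "JSPBZUHJSHA"
  "cwzxenaeqxn" -> "mgjhoxkoahx" -> "bvywdmzdpwm" -> "BVYWDMZDPWM" -> "MWPDZMDWYVB"
  "bhvw" -> "lrfg" -> "aguv" -> "AGUV" -> "VUGA"
  "iewge" -> "sogqo" -> "hdvfd" -> "HDVFD" -> "DFVDH"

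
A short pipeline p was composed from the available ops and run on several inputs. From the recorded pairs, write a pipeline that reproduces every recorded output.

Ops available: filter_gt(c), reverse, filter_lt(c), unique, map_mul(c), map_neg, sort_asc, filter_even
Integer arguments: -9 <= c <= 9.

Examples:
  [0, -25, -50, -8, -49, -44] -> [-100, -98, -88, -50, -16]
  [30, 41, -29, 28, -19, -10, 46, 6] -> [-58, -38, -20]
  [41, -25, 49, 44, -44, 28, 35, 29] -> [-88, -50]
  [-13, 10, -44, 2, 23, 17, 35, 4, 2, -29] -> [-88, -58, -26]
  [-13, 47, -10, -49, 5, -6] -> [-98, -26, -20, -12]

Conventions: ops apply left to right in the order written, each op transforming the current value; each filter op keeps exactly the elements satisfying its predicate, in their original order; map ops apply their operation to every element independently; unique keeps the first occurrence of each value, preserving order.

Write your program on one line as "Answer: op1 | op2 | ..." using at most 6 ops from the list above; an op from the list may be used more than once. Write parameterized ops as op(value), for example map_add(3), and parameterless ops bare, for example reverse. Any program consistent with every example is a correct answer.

map_neg | sort_asc | map_mul(-2) | filter_lt(-9) | reverse

Check, running the answer program on each example:
  [0, -25, -50, -8, -49, -44] -> [0, 25, 50, 8, 49, 44] -> [0, 8, 25, 44, 49, 50] -> [0, -16, -50, -88, -98, -100] -> [-16, -50, -88, -98, -100] -> [-100, -98, -88, -50, -16]
  [30, 41, -29, 28, -19, -10, 46, 6] -> [-30, -41, 29, -28, 19, 10, -46, -6] -> [-46, -41, -30, -28, -6, 10, 19, 29] -> [92, 82, 60, 56, 12, -20, -38, -58] -> [-20, -38, -58] -> [-58, -38, -20]
  [41, -25, 49, 44, -44, 28, 35, 29] -> [-41, 25, -49, -44, 44, -28, -35, -29] -> [-49, -44, -41, -35, -29, -28, 25, 44] -> [98, 88, 82, 70, 58, 56, -50, -88] -> [-50, -88] -> [-88, -50]
  [-13, 10, -44, 2, 23, 17, 35, 4, 2, -29] -> [13, -10, 44, -2, -23, -17, -35, -4, -2, 29] -> [-35, -23, -17, -10, -4, -2, -2, 13, 29, 44] -> [70, 46, 34, 20, 8, 4, 4, -26, -58, -88] -> [-26, -58, -88] -> [-88, -58, -26]
  [-13, 47, -10, -49, 5, -6] -> [13, -47, 10, 49, -5, 6] -> [-47, -5, 6, 10, 13, 49] -> [94, 10, -12, -20, -26, -98] -> [-12, -20, -26, -98] -> [-98, -26, -20, -12]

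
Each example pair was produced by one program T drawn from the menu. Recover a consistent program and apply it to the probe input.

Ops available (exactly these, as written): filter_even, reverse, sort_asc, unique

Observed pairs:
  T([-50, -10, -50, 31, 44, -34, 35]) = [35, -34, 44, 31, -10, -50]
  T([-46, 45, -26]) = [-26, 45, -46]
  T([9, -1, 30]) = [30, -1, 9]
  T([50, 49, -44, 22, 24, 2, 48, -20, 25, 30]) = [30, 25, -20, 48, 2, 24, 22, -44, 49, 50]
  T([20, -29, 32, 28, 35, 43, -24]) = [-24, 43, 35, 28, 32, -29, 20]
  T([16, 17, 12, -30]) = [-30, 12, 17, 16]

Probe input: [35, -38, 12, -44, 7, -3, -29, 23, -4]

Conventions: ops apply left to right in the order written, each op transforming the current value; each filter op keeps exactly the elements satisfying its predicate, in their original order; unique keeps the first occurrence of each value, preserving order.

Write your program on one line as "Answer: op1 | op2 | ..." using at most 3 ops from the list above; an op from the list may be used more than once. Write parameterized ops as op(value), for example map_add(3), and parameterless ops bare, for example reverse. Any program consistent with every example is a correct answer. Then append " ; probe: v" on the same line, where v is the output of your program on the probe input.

unique | reverse ; probe: [-4, 23, -29, -3, 7, -44, 12, -38, 35]

Check, running the answer program on each example:
  [-50, -10, -50, 31, 44, -34, 35] -> [-50, -10, 31, 44, -34, 35] -> [35, -34, 44, 31, -10, -50]
  [-46, 45, -26] -> [-46, 45, -26] -> [-26, 45, -46]
  [9, -1, 30] -> [9, -1, 30] -> [30, -1, 9]
  [50, 49, -44, 22, 24, 2, 48, -20, 25, 30] -> [50, 49, -44, 22, 24, 2, 48, -20, 25, 30] -> [30, 25, -20, 48, 2, 24, 22, -44, 49, 50]
  [20, -29, 32, 28, 35, 43, -24] -> [20, -29, 32, 28, 35, 43, -24] -> [-24, 43, 35, 28, 32, -29, 20]
  [16, 17, 12, -30] -> [16, 17, 12, -30] -> [-30, 12, 17, 16]
  probe: [35, -38, 12, -44, 7, -3, -29, 23, -4] -> [35, -38, 12, -44, 7, -3, -29, 23, -4] -> [-4, 23, -29, -3, 7, -44, 12, -38, 35]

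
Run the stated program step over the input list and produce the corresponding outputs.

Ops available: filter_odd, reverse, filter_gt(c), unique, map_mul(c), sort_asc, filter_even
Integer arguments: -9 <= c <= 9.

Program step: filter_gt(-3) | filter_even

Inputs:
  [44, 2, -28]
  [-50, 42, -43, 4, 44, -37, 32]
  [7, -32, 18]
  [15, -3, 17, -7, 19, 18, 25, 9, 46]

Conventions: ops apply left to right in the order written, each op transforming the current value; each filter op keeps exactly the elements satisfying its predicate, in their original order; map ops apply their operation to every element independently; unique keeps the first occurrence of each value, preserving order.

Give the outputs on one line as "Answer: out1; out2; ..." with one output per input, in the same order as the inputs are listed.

Execution, op by op:
  [44, 2, -28] -> [44, 2] -> [44, 2]
  [-50, 42, -43, 4, 44, -37, 32] -> [42, 4, 44, 32] -> [42, 4, 44, 32]
  [7, -32, 18] -> [7, 18] -> [18]
  [15, -3, 17, -7, 19, 18, 25, 9, 46] -> [15, 17, 19, 18, 25, 9, 46] -> [18, 46]

[44, 2]; [42, 4, 44, 32]; [18]; [18, 46]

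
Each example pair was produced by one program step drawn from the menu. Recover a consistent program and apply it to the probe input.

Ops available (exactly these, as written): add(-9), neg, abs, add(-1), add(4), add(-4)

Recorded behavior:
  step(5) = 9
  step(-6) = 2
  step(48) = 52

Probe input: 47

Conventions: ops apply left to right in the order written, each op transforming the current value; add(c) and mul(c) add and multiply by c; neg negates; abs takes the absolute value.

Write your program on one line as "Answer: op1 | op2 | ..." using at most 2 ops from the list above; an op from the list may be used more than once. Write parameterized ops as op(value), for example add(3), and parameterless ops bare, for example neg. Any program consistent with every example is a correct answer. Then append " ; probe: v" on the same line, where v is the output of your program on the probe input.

add(4) | abs ; probe: 51

Check, running the answer program on each example:
  5 -> 9 -> 9
  -6 -> -2 -> 2
  48 -> 52 -> 52
  probe: 47 -> 51 -> 51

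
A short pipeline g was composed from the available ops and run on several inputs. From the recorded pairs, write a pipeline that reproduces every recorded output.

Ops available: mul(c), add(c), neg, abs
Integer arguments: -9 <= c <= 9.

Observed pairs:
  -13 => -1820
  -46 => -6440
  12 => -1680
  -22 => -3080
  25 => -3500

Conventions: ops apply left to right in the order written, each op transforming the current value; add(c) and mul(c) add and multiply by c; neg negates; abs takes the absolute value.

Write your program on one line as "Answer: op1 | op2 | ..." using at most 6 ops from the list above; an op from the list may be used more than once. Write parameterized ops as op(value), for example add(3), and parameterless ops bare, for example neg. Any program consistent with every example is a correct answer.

abs | mul(4) | neg | mul(5) | mul(7)

Check, running the answer program on each example:
  -13 -> 13 -> 52 -> -52 -> -260 -> -1820
  -46 -> 46 -> 184 -> -184 -> -920 -> -6440
  12 -> 12 -> 48 -> -48 -> -240 -> -1680
  -22 -> 22 -> 88 -> -88 -> -440 -> -3080
  25 -> 25 -> 100 -> -100 -> -500 -> -3500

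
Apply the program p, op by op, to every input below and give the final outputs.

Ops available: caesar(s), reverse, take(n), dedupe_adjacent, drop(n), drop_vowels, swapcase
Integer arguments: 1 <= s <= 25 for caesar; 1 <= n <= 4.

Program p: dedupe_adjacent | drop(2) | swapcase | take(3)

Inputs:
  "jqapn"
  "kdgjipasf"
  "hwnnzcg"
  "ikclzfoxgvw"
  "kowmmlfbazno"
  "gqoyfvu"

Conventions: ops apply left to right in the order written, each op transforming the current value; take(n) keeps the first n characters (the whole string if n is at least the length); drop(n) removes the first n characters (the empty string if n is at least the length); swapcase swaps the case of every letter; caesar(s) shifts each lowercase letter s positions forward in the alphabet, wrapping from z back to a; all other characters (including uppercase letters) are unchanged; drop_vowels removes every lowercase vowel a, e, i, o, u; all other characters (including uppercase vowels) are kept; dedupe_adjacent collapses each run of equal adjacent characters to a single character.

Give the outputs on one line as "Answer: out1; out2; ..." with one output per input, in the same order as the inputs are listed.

"APN"; "GJI"; "NZC"; "CLZ"; "WML"; "OYF"

Execution, op by op:
  "jqapn" -> "jqapn" -> "apn" -> "APN" -> "APN"
  "kdgjipasf" -> "kdgjipasf" -> "gjipasf" -> "GJIPASF" -> "GJI"
  "hwnnzcg" -> "hwnzcg" -> "nzcg" -> "NZCG" -> "NZC"
  "ikclzfoxgvw" -> "ikclzfoxgvw" -> "clzfoxgvw" -> "CLZFOXGVW" -> "CLZ"
  "kowmmlfbazno" -> "kowmlfbazno" -> "wmlfbazno" -> "WMLFBAZNO" -> "WML"
  "gqoyfvu" -> "gqoyfvu" -> "oyfvu" -> "OYFVU" -> "OYF"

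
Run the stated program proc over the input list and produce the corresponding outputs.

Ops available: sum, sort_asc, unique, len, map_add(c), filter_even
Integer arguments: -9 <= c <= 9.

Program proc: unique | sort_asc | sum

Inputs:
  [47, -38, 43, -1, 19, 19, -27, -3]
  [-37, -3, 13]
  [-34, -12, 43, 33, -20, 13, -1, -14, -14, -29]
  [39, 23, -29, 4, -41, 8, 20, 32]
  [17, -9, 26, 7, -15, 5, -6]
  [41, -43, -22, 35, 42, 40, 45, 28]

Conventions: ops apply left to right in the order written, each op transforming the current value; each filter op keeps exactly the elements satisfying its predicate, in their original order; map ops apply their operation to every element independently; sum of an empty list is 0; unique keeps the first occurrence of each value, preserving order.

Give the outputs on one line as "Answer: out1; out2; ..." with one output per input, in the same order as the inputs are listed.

40; -27; -21; 56; 25; 166

Execution, op by op:
  [47, -38, 43, -1, 19, 19, -27, -3] -> [47, -38, 43, -1, 19, -27, -3] -> [-38, -27, -3, -1, 19, 43, 47] -> 40
  [-37, -3, 13] -> [-37, -3, 13] -> [-37, -3, 13] -> -27
  [-34, -12, 43, 33, -20, 13, -1, -14, -14, -29] -> [-34, -12, 43, 33, -20, 13, -1, -14, -29] -> [-34, -29, -20, -14, -12, -1, 13, 33, 43] -> -21
  [39, 23, -29, 4, -41, 8, 20, 32] -> [39, 23, -29, 4, -41, 8, 20, 32] -> [-41, -29, 4, 8, 20, 23, 32, 39] -> 56
  [17, -9, 26, 7, -15, 5, -6] -> [17, -9, 26, 7, -15, 5, -6] -> [-15, -9, -6, 5, 7, 17, 26] -> 25
  [41, -43, -22, 35, 42, 40, 45, 28] -> [41, -43, -22, 35, 42, 40, 45, 28] -> [-43, -22, 28, 35, 40, 41, 42, 45] -> 166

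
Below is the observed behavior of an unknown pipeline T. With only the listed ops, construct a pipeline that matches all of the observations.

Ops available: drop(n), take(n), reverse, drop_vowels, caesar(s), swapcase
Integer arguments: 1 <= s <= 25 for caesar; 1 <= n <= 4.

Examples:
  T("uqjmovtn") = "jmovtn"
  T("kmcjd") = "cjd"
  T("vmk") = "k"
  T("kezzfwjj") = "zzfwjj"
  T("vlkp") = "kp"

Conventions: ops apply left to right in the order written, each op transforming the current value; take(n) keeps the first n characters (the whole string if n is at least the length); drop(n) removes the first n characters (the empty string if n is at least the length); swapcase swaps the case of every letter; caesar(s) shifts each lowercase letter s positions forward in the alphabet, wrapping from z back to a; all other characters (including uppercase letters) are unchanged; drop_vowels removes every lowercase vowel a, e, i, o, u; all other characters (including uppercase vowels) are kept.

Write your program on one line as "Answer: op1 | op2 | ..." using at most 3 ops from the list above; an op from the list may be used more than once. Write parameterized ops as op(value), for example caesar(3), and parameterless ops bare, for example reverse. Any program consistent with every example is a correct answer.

drop(1) | drop(1)

Check, running the answer program on each example:
  "uqjmovtn" -> "qjmovtn" -> "jmovtn"
  "kmcjd" -> "mcjd" -> "cjd"
  "vmk" -> "mk" -> "k"
  "kezzfwjj" -> "ezzfwjj" -> "zzfwjj"
  "vlkp" -> "lkp" -> "kp"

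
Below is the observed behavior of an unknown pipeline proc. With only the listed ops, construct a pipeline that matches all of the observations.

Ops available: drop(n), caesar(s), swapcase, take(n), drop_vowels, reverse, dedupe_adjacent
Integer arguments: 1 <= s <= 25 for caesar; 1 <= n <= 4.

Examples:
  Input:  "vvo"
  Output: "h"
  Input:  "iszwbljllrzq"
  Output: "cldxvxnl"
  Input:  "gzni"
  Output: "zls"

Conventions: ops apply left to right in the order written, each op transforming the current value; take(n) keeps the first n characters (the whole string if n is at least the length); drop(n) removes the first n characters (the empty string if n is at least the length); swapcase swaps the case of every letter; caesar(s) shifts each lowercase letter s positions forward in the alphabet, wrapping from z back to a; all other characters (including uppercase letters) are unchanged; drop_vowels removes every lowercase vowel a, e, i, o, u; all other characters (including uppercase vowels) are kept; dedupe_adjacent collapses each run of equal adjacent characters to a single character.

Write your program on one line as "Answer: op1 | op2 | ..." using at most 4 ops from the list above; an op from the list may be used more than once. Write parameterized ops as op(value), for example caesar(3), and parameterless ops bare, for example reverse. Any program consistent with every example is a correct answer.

reverse | caesar(12) | drop_vowels | dedupe_adjacent

Check, running the answer program on each example:
  "vvo" -> "ovv" -> "ahh" -> "hh" -> "h"
  "iszwbljllrzq" -> "qzrlljlbwzsi" -> "cldxxvxnileu" -> "cldxxvxnl" -> "cldxvxnl"
  "gzni" -> "inzg" -> "uzls" -> "zls" -> "zls"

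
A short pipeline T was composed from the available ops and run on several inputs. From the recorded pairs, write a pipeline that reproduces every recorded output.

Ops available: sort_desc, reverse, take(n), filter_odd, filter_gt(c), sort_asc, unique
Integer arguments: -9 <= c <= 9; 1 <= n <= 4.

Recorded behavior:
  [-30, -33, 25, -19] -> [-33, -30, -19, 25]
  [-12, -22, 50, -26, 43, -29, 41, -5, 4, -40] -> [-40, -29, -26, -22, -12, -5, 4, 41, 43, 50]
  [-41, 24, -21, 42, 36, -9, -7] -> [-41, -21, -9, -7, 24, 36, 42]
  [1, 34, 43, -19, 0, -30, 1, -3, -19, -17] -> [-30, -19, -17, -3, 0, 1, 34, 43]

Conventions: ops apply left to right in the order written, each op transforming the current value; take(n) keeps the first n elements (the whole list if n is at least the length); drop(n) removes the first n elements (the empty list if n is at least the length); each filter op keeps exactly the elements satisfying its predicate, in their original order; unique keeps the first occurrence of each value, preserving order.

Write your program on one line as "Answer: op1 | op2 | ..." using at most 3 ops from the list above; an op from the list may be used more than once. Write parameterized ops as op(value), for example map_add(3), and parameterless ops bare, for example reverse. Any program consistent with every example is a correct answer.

sort_desc | sort_asc | unique

Check, running the answer program on each example:
  [-30, -33, 25, -19] -> [25, -19, -30, -33] -> [-33, -30, -19, 25] -> [-33, -30, -19, 25]
  [-12, -22, 50, -26, 43, -29, 41, -5, 4, -40] -> [50, 43, 41, 4, -5, -12, -22, -26, -29, -40] -> [-40, -29, -26, -22, -12, -5, 4, 41, 43, 50] -> [-40, -29, -26, -22, -12, -5, 4, 41, 43, 50]
  [-41, 24, -21, 42, 36, -9, -7] -> [42, 36, 24, -7, -9, -21, -41] -> [-41, -21, -9, -7, 24, 36, 42] -> [-41, -21, -9, -7, 24, 36, 42]
  [1, 34, 43, -19, 0, -30, 1, -3, -19, -17] -> [43, 34, 1, 1, 0, -3, -17, -19, -19, -30] -> [-30, -19, -19, -17, -3, 0, 1, 1, 34, 43] -> [-30, -19, -17, -3, 0, 1, 34, 43]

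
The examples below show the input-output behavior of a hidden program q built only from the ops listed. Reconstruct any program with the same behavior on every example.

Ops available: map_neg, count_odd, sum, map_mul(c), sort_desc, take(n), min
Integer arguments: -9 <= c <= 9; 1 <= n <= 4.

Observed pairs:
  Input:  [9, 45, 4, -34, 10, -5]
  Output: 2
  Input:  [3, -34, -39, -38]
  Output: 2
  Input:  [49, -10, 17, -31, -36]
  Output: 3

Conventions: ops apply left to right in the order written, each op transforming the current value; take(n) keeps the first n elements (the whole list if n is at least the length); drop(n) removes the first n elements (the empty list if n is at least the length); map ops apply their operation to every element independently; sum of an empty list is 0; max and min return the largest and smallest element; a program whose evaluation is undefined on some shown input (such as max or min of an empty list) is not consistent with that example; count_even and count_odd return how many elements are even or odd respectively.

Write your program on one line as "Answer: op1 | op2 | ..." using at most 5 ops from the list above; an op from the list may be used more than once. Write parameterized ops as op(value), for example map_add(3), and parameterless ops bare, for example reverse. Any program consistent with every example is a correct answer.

sort_desc | map_neg | take(4) | map_mul(9) | count_odd

Check, running the answer program on each example:
  [9, 45, 4, -34, 10, -5] -> [45, 10, 9, 4, -5, -34] -> [-45, -10, -9, -4, 5, 34] -> [-45, -10, -9, -4] -> [-405, -90, -81, -36] -> 2
  [3, -34, -39, -38] -> [3, -34, -38, -39] -> [-3, 34, 38, 39] -> [-3, 34, 38, 39] -> [-27, 306, 342, 351] -> 2
  [49, -10, 17, -31, -36] -> [49, 17, -10, -31, -36] -> [-49, -17, 10, 31, 36] -> [-49, -17, 10, 31] -> [-441, -153, 90, 279] -> 3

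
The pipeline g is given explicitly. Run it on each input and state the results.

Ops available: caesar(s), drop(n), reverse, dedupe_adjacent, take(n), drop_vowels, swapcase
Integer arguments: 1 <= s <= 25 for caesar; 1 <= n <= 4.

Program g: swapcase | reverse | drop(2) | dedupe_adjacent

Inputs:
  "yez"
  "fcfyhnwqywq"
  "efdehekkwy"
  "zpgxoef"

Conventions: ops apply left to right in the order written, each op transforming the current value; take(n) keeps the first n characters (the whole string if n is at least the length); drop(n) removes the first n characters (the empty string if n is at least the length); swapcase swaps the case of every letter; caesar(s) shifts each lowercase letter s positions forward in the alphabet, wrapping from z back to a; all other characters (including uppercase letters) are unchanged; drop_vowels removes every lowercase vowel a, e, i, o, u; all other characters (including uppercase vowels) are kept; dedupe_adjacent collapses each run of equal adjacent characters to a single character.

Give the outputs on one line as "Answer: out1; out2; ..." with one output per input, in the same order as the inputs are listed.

Execution, op by op:
  "yez" -> "YEZ" -> "ZEY" -> "Y" -> "Y"
  "fcfyhnwqywq" -> "FCFYHNWQYWQ" -> "QWYQWNHYFCF" -> "YQWNHYFCF" -> "YQWNHYFCF"
  "efdehekkwy" -> "EFDEHEKKWY" -> "YWKKEHEDFE" -> "KKEHEDFE" -> "KEHEDFE"
  "zpgxoef" -> "ZPGXOEF" -> "FEOXGPZ" -> "OXGPZ" -> "OXGPZ"

"Y"; "YQWNHYFCF"; "KEHEDFE"; "OXGPZ"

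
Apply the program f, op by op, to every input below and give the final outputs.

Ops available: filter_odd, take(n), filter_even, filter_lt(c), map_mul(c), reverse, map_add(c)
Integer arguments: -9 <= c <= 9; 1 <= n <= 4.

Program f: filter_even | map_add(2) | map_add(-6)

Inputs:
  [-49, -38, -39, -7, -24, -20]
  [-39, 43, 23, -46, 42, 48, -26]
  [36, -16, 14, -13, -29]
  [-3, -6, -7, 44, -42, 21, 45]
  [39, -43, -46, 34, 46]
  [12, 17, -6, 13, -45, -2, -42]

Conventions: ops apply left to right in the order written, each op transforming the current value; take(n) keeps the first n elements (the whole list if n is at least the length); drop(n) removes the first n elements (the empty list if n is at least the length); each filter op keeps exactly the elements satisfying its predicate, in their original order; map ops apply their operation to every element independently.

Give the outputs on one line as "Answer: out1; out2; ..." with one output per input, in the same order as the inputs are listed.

Execution, op by op:
  [-49, -38, -39, -7, -24, -20] -> [-38, -24, -20] -> [-36, -22, -18] -> [-42, -28, -24]
  [-39, 43, 23, -46, 42, 48, -26] -> [-46, 42, 48, -26] -> [-44, 44, 50, -24] -> [-50, 38, 44, -30]
  [36, -16, 14, -13, -29] -> [36, -16, 14] -> [38, -14, 16] -> [32, -20, 10]
  [-3, -6, -7, 44, -42, 21, 45] -> [-6, 44, -42] -> [-4, 46, -40] -> [-10, 40, -46]
  [39, -43, -46, 34, 46] -> [-46, 34, 46] -> [-44, 36, 48] -> [-50, 30, 42]
  [12, 17, -6, 13, -45, -2, -42] -> [12, -6, -2, -42] -> [14, -4, 0, -40] -> [8, -10, -6, -46]

[-42, -28, -24]; [-50, 38, 44, -30]; [32, -20, 10]; [-10, 40, -46]; [-50, 30, 42]; [8, -10, -6, -46]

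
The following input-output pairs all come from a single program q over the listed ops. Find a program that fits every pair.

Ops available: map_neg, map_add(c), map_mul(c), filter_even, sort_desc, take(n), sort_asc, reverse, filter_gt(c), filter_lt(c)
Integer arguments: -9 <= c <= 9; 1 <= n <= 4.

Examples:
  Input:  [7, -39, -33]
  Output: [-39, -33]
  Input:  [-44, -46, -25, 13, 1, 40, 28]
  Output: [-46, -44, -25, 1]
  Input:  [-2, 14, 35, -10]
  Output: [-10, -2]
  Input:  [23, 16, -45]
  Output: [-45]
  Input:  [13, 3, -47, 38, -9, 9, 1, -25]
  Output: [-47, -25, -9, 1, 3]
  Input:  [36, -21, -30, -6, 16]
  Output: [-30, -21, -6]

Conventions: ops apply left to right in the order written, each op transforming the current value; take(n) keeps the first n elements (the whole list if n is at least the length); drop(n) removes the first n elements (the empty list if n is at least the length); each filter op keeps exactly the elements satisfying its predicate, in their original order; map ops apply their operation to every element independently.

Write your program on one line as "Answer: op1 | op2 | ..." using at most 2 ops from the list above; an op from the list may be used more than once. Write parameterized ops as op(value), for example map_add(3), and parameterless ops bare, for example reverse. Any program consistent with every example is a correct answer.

sort_asc | filter_lt(6)

Check, running the answer program on each example:
  [7, -39, -33] -> [-39, -33, 7] -> [-39, -33]
  [-44, -46, -25, 13, 1, 40, 28] -> [-46, -44, -25, 1, 13, 28, 40] -> [-46, -44, -25, 1]
  [-2, 14, 35, -10] -> [-10, -2, 14, 35] -> [-10, -2]
  [23, 16, -45] -> [-45, 16, 23] -> [-45]
  [13, 3, -47, 38, -9, 9, 1, -25] -> [-47, -25, -9, 1, 3, 9, 13, 38] -> [-47, -25, -9, 1, 3]
  [36, -21, -30, -6, 16] -> [-30, -21, -6, 16, 36] -> [-30, -21, -6]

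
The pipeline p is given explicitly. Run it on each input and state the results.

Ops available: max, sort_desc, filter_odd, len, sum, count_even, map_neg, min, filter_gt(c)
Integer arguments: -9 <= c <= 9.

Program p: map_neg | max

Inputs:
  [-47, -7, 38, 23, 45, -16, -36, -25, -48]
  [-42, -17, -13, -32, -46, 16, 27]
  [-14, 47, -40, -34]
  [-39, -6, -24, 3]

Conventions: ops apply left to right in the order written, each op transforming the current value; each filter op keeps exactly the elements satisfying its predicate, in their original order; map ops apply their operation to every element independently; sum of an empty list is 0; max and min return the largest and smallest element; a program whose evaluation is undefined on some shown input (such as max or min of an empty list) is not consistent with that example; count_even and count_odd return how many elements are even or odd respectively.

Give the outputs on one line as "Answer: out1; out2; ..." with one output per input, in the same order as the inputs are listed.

Execution, op by op:
  [-47, -7, 38, 23, 45, -16, -36, -25, -48] -> [47, 7, -38, -23, -45, 16, 36, 25, 48] -> 48
  [-42, -17, -13, -32, -46, 16, 27] -> [42, 17, 13, 32, 46, -16, -27] -> 46
  [-14, 47, -40, -34] -> [14, -47, 40, 34] -> 40
  [-39, -6, -24, 3] -> [39, 6, 24, -3] -> 39

48; 46; 40; 39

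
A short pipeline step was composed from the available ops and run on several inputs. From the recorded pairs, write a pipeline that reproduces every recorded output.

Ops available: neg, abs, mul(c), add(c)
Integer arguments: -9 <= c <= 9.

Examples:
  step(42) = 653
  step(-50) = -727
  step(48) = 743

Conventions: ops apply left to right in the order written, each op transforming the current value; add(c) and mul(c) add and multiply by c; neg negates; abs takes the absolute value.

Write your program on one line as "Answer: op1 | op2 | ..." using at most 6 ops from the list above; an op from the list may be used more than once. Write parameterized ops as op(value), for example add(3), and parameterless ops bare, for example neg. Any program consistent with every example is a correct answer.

mul(3) | neg | add(-6) | mul(-5) | add(-7)

Check, running the answer program on each example:
  42 -> 126 -> -126 -> -132 -> 660 -> 653
  -50 -> -150 -> 150 -> 144 -> -720 -> -727
  48 -> 144 -> -144 -> -150 -> 750 -> 743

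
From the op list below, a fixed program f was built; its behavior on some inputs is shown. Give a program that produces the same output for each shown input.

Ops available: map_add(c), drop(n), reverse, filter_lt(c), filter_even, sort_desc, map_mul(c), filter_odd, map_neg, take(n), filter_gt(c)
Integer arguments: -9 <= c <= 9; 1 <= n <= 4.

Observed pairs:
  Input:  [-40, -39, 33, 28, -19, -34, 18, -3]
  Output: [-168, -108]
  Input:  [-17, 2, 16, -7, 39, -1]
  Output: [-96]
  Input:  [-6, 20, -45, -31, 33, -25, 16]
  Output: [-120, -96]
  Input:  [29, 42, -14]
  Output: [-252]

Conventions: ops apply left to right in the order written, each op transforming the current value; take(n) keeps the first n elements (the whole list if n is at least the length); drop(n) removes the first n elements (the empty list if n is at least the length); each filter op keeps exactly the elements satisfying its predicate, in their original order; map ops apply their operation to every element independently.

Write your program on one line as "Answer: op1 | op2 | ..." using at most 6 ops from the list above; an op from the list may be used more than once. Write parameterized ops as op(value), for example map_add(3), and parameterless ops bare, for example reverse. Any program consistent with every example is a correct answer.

reverse | filter_even | reverse | filter_gt(5) | map_mul(-6)

Check, running the answer program on each example:
  [-40, -39, 33, 28, -19, -34, 18, -3] -> [-3, 18, -34, -19, 28, 33, -39, -40] -> [18, -34, 28, -40] -> [-40, 28, -34, 18] -> [28, 18] -> [-168, -108]
  [-17, 2, 16, -7, 39, -1] -> [-1, 39, -7, 16, 2, -17] -> [16, 2] -> [2, 16] -> [16] -> [-96]
  [-6, 20, -45, -31, 33, -25, 16] -> [16, -25, 33, -31, -45, 20, -6] -> [16, 20, -6] -> [-6, 20, 16] -> [20, 16] -> [-120, -96]
  [29, 42, -14] -> [-14, 42, 29] -> [-14, 42] -> [42, -14] -> [42] -> [-252]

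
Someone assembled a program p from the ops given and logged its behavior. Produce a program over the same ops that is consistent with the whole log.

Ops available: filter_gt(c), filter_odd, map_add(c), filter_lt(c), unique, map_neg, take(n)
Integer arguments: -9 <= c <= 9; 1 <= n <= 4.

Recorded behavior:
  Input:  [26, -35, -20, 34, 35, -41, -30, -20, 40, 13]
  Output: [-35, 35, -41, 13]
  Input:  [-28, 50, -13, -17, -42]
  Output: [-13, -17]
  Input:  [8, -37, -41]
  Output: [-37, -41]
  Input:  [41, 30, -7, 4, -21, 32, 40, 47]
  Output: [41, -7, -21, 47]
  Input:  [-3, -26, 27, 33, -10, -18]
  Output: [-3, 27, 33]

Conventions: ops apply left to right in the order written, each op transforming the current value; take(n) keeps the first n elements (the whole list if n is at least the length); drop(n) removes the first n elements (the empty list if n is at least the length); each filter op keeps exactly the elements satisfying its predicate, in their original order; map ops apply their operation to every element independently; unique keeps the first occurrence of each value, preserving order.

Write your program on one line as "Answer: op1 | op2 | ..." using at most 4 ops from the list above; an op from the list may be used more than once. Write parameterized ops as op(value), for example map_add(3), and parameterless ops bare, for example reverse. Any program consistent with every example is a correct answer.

map_neg | filter_odd | map_neg

Check, running the answer program on each example:
  [26, -35, -20, 34, 35, -41, -30, -20, 40, 13] -> [-26, 35, 20, -34, -35, 41, 30, 20, -40, -13] -> [35, -35, 41, -13] -> [-35, 35, -41, 13]
  [-28, 50, -13, -17, -42] -> [28, -50, 13, 17, 42] -> [13, 17] -> [-13, -17]
  [8, -37, -41] -> [-8, 37, 41] -> [37, 41] -> [-37, -41]
  [41, 30, -7, 4, -21, 32, 40, 47] -> [-41, -30, 7, -4, 21, -32, -40, -47] -> [-41, 7, 21, -47] -> [41, -7, -21, 47]
  [-3, -26, 27, 33, -10, -18] -> [3, 26, -27, -33, 10, 18] -> [3, -27, -33] -> [-3, 27, 33]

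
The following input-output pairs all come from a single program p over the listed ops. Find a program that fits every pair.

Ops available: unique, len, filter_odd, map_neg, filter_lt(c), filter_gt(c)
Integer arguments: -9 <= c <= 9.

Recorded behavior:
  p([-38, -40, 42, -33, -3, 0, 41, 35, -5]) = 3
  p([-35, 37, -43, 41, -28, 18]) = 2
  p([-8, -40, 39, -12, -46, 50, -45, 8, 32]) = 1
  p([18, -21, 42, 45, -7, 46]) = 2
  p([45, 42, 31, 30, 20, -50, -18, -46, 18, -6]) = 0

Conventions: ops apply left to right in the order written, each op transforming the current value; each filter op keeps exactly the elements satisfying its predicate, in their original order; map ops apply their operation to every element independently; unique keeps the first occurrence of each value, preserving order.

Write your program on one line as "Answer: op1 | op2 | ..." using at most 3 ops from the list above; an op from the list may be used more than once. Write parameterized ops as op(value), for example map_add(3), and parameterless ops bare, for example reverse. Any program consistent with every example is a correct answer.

filter_lt(2) | filter_odd | len

Check, running the answer program on each example:
  [-38, -40, 42, -33, -3, 0, 41, 35, -5] -> [-38, -40, -33, -3, 0, -5] -> [-33, -3, -5] -> 3
  [-35, 37, -43, 41, -28, 18] -> [-35, -43, -28] -> [-35, -43] -> 2
  [-8, -40, 39, -12, -46, 50, -45, 8, 32] -> [-8, -40, -12, -46, -45] -> [-45] -> 1
  [18, -21, 42, 45, -7, 46] -> [-21, -7] -> [-21, -7] -> 2
  [45, 42, 31, 30, 20, -50, -18, -46, 18, -6] -> [-50, -18, -46, -6] -> [] -> 0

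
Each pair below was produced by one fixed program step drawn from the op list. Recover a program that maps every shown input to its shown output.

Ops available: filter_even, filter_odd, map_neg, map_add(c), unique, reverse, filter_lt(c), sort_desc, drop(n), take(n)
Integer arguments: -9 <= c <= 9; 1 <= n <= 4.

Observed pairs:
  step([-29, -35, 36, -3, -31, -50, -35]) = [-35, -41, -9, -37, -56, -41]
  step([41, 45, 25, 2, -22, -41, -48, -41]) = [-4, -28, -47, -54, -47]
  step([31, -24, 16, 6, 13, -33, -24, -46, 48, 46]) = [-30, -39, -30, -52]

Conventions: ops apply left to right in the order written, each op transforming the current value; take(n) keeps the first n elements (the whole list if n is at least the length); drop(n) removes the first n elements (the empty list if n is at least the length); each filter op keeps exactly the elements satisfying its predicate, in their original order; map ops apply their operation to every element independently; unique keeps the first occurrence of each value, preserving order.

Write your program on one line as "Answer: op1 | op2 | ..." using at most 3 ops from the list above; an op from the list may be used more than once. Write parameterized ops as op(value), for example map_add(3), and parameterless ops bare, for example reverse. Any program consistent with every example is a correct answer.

map_add(-6) | filter_lt(-1)

Check, running the answer program on each example:
  [-29, -35, 36, -3, -31, -50, -35] -> [-35, -41, 30, -9, -37, -56, -41] -> [-35, -41, -9, -37, -56, -41]
  [41, 45, 25, 2, -22, -41, -48, -41] -> [35, 39, 19, -4, -28, -47, -54, -47] -> [-4, -28, -47, -54, -47]
  [31, -24, 16, 6, 13, -33, -24, -46, 48, 46] -> [25, -30, 10, 0, 7, -39, -30, -52, 42, 40] -> [-30, -39, -30, -52]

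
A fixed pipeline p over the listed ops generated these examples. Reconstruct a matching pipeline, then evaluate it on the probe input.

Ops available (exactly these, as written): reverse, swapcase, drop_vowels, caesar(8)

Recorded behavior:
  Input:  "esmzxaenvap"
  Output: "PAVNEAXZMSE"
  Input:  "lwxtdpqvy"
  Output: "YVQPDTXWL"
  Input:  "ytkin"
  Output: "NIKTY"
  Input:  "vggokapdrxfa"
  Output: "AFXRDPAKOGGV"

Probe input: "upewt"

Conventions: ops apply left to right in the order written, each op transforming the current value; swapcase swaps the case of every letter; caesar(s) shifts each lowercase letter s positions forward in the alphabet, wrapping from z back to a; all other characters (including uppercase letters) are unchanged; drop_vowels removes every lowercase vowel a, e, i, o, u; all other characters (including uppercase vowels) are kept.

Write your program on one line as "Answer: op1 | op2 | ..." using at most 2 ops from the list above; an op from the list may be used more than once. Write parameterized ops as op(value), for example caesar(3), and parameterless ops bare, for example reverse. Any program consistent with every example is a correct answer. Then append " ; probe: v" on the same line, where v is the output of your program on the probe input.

reverse | swapcase ; probe: "TWEPU"

Check, running the answer program on each example:
  "esmzxaenvap" -> "pavneaxzmse" -> "PAVNEAXZMSE"
  "lwxtdpqvy" -> "yvqpdtxwl" -> "YVQPDTXWL"
  "ytkin" -> "nikty" -> "NIKTY"
  "vggokapdrxfa" -> "afxrdpakoggv" -> "AFXRDPAKOGGV"
  probe: "upewt" -> "twepu" -> "TWEPU"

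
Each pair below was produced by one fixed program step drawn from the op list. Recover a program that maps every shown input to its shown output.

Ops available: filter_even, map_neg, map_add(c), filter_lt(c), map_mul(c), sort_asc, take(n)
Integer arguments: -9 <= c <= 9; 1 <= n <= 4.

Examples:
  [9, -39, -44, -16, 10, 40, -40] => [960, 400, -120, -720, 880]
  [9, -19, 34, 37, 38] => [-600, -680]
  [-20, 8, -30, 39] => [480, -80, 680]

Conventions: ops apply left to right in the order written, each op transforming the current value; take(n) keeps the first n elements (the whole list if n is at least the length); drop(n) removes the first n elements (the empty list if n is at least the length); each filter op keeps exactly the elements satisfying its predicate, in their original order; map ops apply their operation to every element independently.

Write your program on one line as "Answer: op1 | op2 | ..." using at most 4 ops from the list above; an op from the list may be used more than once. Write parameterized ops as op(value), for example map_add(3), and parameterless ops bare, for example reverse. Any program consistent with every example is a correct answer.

map_add(-4) | filter_even | map_mul(-5) | map_mul(4)

Check, running the answer program on each example:
  [9, -39, -44, -16, 10, 40, -40] -> [5, -43, -48, -20, 6, 36, -44] -> [-48, -20, 6, 36, -44] -> [240, 100, -30, -180, 220] -> [960, 400, -120, -720, 880]
  [9, -19, 34, 37, 38] -> [5, -23, 30, 33, 34] -> [30, 34] -> [-150, -170] -> [-600, -680]
  [-20, 8, -30, 39] -> [-24, 4, -34, 35] -> [-24, 4, -34] -> [120, -20, 170] -> [480, -80, 680]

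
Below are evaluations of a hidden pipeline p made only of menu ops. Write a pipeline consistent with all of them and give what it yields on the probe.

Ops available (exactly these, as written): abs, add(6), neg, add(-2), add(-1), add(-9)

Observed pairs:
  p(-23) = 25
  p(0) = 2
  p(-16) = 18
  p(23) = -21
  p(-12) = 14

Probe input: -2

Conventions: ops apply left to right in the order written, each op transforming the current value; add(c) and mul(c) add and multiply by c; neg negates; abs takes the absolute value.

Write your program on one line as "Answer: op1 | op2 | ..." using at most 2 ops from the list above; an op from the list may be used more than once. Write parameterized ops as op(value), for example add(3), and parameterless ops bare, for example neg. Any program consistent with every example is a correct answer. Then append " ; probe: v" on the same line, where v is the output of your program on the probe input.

add(-2) | neg ; probe: 4

Check, running the answer program on each example:
  -23 -> -25 -> 25
  0 -> -2 -> 2
  -16 -> -18 -> 18
  23 -> 21 -> -21
  -12 -> -14 -> 14
  probe: -2 -> -4 -> 4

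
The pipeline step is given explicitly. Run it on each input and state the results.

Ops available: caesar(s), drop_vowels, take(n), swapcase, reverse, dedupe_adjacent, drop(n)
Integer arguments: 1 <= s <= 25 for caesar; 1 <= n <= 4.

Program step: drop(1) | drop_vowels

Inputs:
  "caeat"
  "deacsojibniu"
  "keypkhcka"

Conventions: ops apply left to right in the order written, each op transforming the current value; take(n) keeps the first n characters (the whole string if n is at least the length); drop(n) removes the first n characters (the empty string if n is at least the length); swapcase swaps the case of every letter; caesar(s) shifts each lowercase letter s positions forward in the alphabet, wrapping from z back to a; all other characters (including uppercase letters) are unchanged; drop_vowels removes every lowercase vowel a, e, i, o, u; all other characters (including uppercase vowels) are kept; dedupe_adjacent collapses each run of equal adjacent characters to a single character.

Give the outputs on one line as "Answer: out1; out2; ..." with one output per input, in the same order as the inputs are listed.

"t"; "csjbn"; "ypkhck"

Execution, op by op:
  "caeat" -> "aeat" -> "t"
  "deacsojibniu" -> "eacsojibniu" -> "csjbn"
  "keypkhcka" -> "eypkhcka" -> "ypkhck"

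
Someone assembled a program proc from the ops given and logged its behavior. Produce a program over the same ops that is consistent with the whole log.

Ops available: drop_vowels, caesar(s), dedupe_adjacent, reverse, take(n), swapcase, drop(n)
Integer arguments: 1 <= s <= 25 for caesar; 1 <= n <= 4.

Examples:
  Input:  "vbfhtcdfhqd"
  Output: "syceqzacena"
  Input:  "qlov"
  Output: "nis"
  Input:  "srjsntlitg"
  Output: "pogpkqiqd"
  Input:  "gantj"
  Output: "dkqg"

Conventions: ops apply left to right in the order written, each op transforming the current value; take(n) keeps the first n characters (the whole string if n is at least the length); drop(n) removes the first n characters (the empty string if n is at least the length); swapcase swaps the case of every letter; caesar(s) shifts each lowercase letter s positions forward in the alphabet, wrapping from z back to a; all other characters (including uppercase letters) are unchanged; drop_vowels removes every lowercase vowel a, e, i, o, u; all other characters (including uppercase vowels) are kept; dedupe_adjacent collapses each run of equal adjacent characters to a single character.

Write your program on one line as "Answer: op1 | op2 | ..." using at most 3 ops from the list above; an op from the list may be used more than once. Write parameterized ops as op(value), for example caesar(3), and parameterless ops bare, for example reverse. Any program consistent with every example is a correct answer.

drop_vowels | caesar(23)

Check, running the answer program on each example:
  "vbfhtcdfhqd" -> "vbfhtcdfhqd" -> "syceqzacena"
  "qlov" -> "qlv" -> "nis"
  "srjsntlitg" -> "srjsntltg" -> "pogpkqiqd"
  "gantj" -> "gntj" -> "dkqg"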